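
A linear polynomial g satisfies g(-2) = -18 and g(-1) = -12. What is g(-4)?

Write g(s) = as + b. Substituting each data point gives a linear system:
  -2a + b = -18
  -a + b = -12
Solving the system yields a = 6, b = -6.
So g(s) = 6s - 6.
Then g(-4) = -30.

-30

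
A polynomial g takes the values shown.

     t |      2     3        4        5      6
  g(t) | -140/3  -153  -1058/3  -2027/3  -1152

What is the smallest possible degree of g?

Forward differences of the values at t = 2, 3, 4, 5, 6:
  g  : -140/3  -153  -1058/3  -2027/3  -1152
  Δ  : -319/3  -599/3  -323  -1429/3
  Δ^2: -280/3  -370/3  -460/3
  Δ^3: -30  -30
  Δ^4: 0
The third differences are constant (-30) and nonzero, while all higher differences vanish, so the minimal degree is 3.

3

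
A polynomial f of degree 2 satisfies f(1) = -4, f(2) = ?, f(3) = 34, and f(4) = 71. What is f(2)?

On equispaced nodes a degree-2 polynomial has vanishing third forward difference, so
  - f(1) + 3·f(2) - 3·f(3) + f(4) = 0.
Substituting the known values and solving for f(2):
  3·f(2) = 27
  f(2) = 9.

9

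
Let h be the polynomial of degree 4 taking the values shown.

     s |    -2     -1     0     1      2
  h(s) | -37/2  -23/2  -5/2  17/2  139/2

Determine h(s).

Using the Lagrange interpolation formula with nodes -2, -1, 0, 1, 2:
  L_0(s) = (s + 1)s(s - 1)(s - 2) / 24
  L_1(s) = (s + 2)s(s - 1)(s - 2) / -6
  L_2(s) = (s + 2)(s + 1)(s - 1)(s - 2) / 4
  L_3(s) = (s + 2)(s + 1)s(s - 2) / -6
  L_4(s) = (s + 2)(s + 1)s(s - 1) / 24
Then h(s) = -37/2·L_0(s) - 23/2·L_1(s) - 5/2·L_2(s) + 17/2·L_3(s) + 139/2·L_4(s).
Expanding and collecting terms gives h(s) = 2s^4 + 4s^3 - s^2 + 6s - 5/2.
Check: h(-1) = -23/2. ✓

h(s) = 2s^4 + 4s^3 - s^2 + 6s - 5/2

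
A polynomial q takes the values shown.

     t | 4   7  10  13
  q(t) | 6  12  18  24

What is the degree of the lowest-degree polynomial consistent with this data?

1

Forward differences of the values at t = 4, 7, 10, 13:
  q  : 6  12  18  24
  Δ  : 6  6  6
  Δ^2: 0  0
  Δ^3: 0
The first differences are constant (6) and nonzero, while all higher differences vanish, so the minimal degree is 1.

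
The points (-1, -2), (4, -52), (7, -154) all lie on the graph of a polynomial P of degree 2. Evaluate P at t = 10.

Write P(t) = at^2 + bt + c. Substituting each data point gives a linear system:
  a - b + c = -2
  16a + 4b + c = -52
  49a + 7b + c = -154
Solving the system yields a = -3, b = -1, c = 0.
So P(t) = -3t^2 - t.
Then P(10) = -310.

-310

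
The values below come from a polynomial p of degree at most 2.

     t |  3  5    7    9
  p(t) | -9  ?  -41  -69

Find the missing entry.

On equispaced nodes a degree-2 polynomial has vanishing third forward difference, so
  - p(3) + 3·p(5) - 3·p(7) + p(9) = 0.
Substituting the known values and solving for p(5):
  3·p(5) = -63
  p(5) = -21.

-21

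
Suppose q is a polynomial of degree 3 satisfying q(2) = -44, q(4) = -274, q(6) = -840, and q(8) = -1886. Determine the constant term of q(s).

Write q(s) = as^3 + bs^2 + cs + d. Substituting each data point gives a linear system:
  8a + 4b + 2c + d = -44
  64a + 16b + 4c + d = -274
  216a + 36b + 6c + d = -840
  512a + 64b + 8c + d = -1886
Solving the system yields a = -3, b = -6, c = 5, d = -6.
So q(s) = -3s^3 - 6s^2 + 5s - 6.
The constant term is -6.

-6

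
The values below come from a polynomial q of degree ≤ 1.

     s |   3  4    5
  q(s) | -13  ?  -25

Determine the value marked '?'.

On equispaced nodes a degree-1 polynomial has vanishing second forward difference, so
  q(3) - 2·q(4) + q(5) = 0.
Substituting the known values and solving for q(4):
  -2·q(4) = 38
  q(4) = -19.

-19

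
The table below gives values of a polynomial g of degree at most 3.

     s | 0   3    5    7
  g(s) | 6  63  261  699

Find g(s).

g(s) = 2s^3 + s + 6

Write g(s) = as^3 + bs^2 + cs + d. Substituting each data point gives a linear system:
  d = 6
  27a + 9b + 3c + d = 63
  125a + 25b + 5c + d = 261
  343a + 49b + 7c + d = 699
Solving the system yields a = 2, b = 0, c = 1, d = 6.
So g(s) = 2s³ + s + 6.
Check: g(0) = 6. ✓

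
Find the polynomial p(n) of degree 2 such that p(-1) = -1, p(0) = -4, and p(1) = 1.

Write p(n) = an^2 + bn + c. Substituting each data point gives a linear system:
  a - b + c = -1
  c = -4
  a + b + c = 1
Solving the system yields a = 4, b = 1, c = -4.
So p(n) = 4n^2 + n - 4.
Check: p(0) = -4. ✓

p(n) = 4n^2 + n - 4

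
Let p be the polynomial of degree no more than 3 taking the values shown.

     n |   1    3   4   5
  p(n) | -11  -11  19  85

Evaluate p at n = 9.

949

Using the Lagrange interpolation formula with nodes 1, 3, 4, 5:
  L_0(n) = (n - 3)(n - 4)(n - 5) / -24
  L_1(n) = (n - 1)(n - 4)(n - 5) / 4
  L_2(n) = (n - 1)(n - 3)(n - 5) / -3
  L_3(n) = (n - 1)(n - 3)(n - 4) / 8
Then p(n) = -11·L_0(n) - 11·L_1(n) + 19·L_2(n) + 85·L_3(n).
Expanding and collecting terms gives p(n) = 2n^3 - 6n^2 - 2n - 5.
Evaluating at n = 9: p(9) = 949.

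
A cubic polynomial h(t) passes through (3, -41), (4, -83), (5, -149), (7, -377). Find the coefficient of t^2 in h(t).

Write h(t) = at^3 + bt^2 + ct + d. Substituting each data point gives a linear system:
  27a + 9b + 3c + d = -41
  64a + 16b + 4c + d = -83
  125a + 25b + 5c + d = -149
  343a + 49b + 7c + d = -377
Solving the system yields a = -1, b = 0, c = -5, d = 1.
So h(t) = -t^3 - 5t + 1.
The coefficient of t^2 is 0.

0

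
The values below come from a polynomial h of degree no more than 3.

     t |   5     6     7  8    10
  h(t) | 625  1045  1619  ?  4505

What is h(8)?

2371

The 4 known points determine the degree-3 polynomial uniquely.
Write h(t) = at^3 + bt^2 + ct + d. Substituting each data point gives a linear system:
  125a + 25b + 5c + d = 625
  216a + 36b + 6c + d = 1045
  343a + 49b + 7c + d = 1619
  1000a + 100b + 10c + d = 4505
Solving the system yields a = 4, b = 5, c = 1, d = -5.
So h(t) = 4t^3 + 5t^2 + t - 5.
Then h(8) = 2371.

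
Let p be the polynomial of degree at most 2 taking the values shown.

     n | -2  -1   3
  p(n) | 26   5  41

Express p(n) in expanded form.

Write p(n) = an^2 + bn + c. Substituting each data point gives a linear system:
  4a - 2b + c = 26
  a - b + c = 5
  9a + 3b + c = 41
Solving the system yields a = 6, b = -3, c = -4.
So p(n) = 6n^2 - 3n - 4.
Check: p(-2) = 26. ✓

p(n) = 6n^2 - 3n - 4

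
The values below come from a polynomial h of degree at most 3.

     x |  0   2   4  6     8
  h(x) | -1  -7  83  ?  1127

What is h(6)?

The 4 known points determine the degree-3 polynomial uniquely.
Write h(x) = ax^3 + bx^2 + cx + d. Substituting each data point gives a linear system:
  d = -1
  8a + 4b + 2c + d = -7
  64a + 16b + 4c + d = 83
  512a + 64b + 8c + d = 1127
Solving the system yields a = 3, b = -6, c = -3, d = -1.
So h(x) = 3x^3 - 6x^2 - 3x - 1.
Then h(6) = 413.

413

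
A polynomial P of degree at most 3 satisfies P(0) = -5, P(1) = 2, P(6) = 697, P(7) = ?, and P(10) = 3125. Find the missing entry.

1094

The 4 known points determine the degree-3 polynomial uniquely.
Write P(u) = au^3 + bu^2 + cu + d. Substituting each data point gives a linear system:
  d = -5
  a + b + c + d = 2
  216a + 36b + 6c + d = 697
  1000a + 100b + 10c + d = 3125
Solving the system yields a = 3, b = 1, c = 3, d = -5.
So P(u) = 3u³ + u² + 3u - 5.
Then P(7) = 1094.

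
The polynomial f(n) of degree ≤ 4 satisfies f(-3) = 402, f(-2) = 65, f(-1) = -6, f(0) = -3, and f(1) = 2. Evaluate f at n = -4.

Write f(n) = an^4 + bn^3 + cn^2 + dn + e. Substituting each data point gives a linear system:
  81a - 27b + 9c - 3d + e = 402
  16a - 8b + 4c - 2d + e = 65
  a - b + c - d + e = -6
  e = -3
  a + b + c + d + e = 2
Solving the system yields a = 5, b = -2, c = -4, d = 6, e = -3.
So f(n) = 5n^4 - 2n^3 - 4n^2 + 6n - 3.
Then f(-4) = 1317.

1317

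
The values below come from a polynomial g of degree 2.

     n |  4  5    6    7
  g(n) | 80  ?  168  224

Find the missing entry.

The 3 known points determine the degree-2 polynomial uniquely.
Write g(n) = an^2 + bn + c. Substituting each data point gives a linear system:
  16a + 4b + c = 80
  36a + 6b + c = 168
  49a + 7b + c = 224
Solving the system yields a = 4, b = 4, c = 0.
So g(n) = 4n² + 4n.
Then g(5) = 120.

120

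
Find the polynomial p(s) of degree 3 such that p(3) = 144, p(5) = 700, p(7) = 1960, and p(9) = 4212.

p(s) = 6s^3 - 2s^2

Write p(s) = as^3 + bs^2 + cs + d. Substituting each data point gives a linear system:
  27a + 9b + 3c + d = 144
  125a + 25b + 5c + d = 700
  343a + 49b + 7c + d = 1960
  729a + 81b + 9c + d = 4212
Solving the system yields a = 6, b = -2, c = 0, d = 0.
So p(s) = 6s^3 - 2s^2.
Check: p(7) = 1960. ✓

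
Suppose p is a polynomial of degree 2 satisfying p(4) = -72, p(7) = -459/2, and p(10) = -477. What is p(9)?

Using the Lagrange interpolation formula with nodes 4, 7, 10:
  L_0(t) = (t - 7)(t - 10) / 18
  L_1(t) = (t - 4)(t - 10) / -9
  L_2(t) = (t - 4)(t - 7) / 18
Then p(t) = -72·L_0(t) - 459/2·L_1(t) - 477·L_2(t).
Expanding and collecting terms gives p(t) = -5t^2 + (5/2)t - 2.
Evaluating at t = 9: p(9) = -769/2.

-769/2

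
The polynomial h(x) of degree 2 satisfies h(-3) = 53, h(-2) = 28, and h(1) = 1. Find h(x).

h(x) = 4x^2 - 5x + 2

Write h(x) = ax^2 + bx + c. Substituting each data point gives a linear system:
  9a - 3b + c = 53
  4a - 2b + c = 28
  a + b + c = 1
Solving the system yields a = 4, b = -5, c = 2.
So h(x) = 4x^2 - 5x + 2.
Check: h(1) = 1. ✓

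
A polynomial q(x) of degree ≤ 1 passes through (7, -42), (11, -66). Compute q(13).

Using the Lagrange interpolation formula with nodes 7, 11:
  L_0(x) = (x - 11) / -4
  L_1(x) = (x - 7) / 4
Then q(x) = -42·L_0(x) - 66·L_1(x).
Expanding and collecting terms gives q(x) = -6x.
Evaluating at x = 13: q(13) = -78.

-78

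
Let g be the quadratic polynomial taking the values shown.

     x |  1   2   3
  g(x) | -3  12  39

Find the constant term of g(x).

Write g(x) = ax^2 + bx + c. Substituting each data point gives a linear system:
  a + b + c = -3
  4a + 2b + c = 12
  9a + 3b + c = 39
Solving the system yields a = 6, b = -3, c = -6.
So g(x) = 6x² - 3x - 6.
The constant term is -6.

-6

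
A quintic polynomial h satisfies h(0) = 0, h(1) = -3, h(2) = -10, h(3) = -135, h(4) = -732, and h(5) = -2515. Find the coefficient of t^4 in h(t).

Write h(t) = at^5 + bt^4 + ct^3 + dt^2 + et + k. Substituting each data point gives a linear system:
  k = 0
  a + b + c + d + e + k = -3
  32a + 16b + 8c + 4d + 2e + k = -10
  243a + 81b + 27c + 9d + 3e + k = -135
  1024a + 256b + 64c + 16d + 4e + k = -732
  3125a + 625b + 125c + 25d + 5e + k = -2515
Solving the system yields a = -1, b = 0, c = 6, d = -5, e = -3, k = 0.
So h(t) = -t⁵ + 6t³ - 5t² - 3t.
The coefficient of t^4 is 0.

0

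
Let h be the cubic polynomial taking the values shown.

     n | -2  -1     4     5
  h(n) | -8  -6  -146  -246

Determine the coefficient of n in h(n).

-3

Write h(n) = an^3 + bn^2 + cn + d. Substituting each data point gives a linear system:
  -8a + 4b - 2c + d = -8
  -a + b - c + d = -6
  64a + 16b + 4c + d = -146
  125a + 25b + 5c + d = -246
Solving the system yields a = -1, b = -4, c = -3, d = -6.
So h(n) = -n^3 - 4n^2 - 3n - 6.
The coefficient of n is -3.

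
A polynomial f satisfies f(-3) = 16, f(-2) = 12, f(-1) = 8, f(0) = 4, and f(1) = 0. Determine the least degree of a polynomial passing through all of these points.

1

Forward differences of the values at x = -3, -2, -1, 0, 1:
  f  : 16  12  8  4  0
  Δ  : -4  -4  -4  -4
  Δ^2: 0  0  0
  Δ^3: 0  0
  Δ^4: 0
The first differences are constant (-4) and nonzero, while all higher differences vanish, so the minimal degree is 1.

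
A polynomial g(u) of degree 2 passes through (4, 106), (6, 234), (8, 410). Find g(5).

Using the Lagrange interpolation formula with nodes 4, 6, 8:
  L_0(u) = (u - 6)(u - 8) / 8
  L_1(u) = (u - 4)(u - 8) / -4
  L_2(u) = (u - 4)(u - 6) / 8
Then g(u) = 106·L_0(u) + 234·L_1(u) + 410·L_2(u).
Expanding and collecting terms gives g(u) = 6u² + 4u - 6.
Evaluating at u = 5: g(5) = 164.

164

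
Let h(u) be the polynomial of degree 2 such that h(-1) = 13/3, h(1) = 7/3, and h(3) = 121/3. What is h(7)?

709/3

Using the Lagrange interpolation formula with nodes -1, 1, 3:
  L_0(u) = (u - 1)(u - 3) / 8
  L_1(u) = (u + 1)(u - 3) / -4
  L_2(u) = (u + 1)(u - 1) / 8
Then h(u) = 13/3·L_0(u) + 7/3·L_1(u) + 121/3·L_2(u).
Expanding and collecting terms gives h(u) = 5u^2 - u - 5/3.
Evaluating at u = 7: h(7) = 709/3.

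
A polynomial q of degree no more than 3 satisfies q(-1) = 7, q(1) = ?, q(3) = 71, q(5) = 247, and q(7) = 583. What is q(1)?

7

The 4 known points determine the degree-3 polynomial uniquely.
Write q(s) = as^3 + bs^2 + cs + d. Substituting each data point gives a linear system:
  -a + b - c + d = 7
  27a + 9b + 3c + d = 71
  125a + 25b + 5c + d = 247
  343a + 49b + 7c + d = 583
Solving the system yields a = 1, b = 5, c = -1, d = 2.
So q(s) = s^3 + 5s^2 - s + 2.
Then q(1) = 7.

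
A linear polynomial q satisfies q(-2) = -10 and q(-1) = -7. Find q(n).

Write q(n) = an + b. Substituting each data point gives a linear system:
  -2a + b = -10
  -a + b = -7
Solving the system yields a = 3, b = -4.
So q(n) = 3n - 4.
Check: q(-2) = -10. ✓

q(n) = 3n - 4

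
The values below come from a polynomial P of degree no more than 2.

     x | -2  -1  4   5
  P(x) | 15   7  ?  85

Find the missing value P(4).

The 3 known points determine the degree-2 polynomial uniquely.
Write P(x) = ax^2 + bx + c. Substituting each data point gives a linear system:
  4a - 2b + c = 15
  a - b + c = 7
  25a + 5b + c = 85
Solving the system yields a = 3, b = 1, c = 5.
So P(x) = 3x² + x + 5.
Then P(4) = 57.

57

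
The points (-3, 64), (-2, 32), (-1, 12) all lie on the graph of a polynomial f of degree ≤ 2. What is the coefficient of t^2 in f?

6

Write f(t) = at^2 + bt + c. Substituting each data point gives a linear system:
  9a - 3b + c = 64
  4a - 2b + c = 32
  a - b + c = 12
Solving the system yields a = 6, b = -2, c = 4.
So f(t) = 6t^2 - 2t + 4.
The leading coefficient is 6.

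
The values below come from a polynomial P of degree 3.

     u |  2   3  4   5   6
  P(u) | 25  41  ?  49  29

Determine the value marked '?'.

51

The 4 known points determine the degree-3 polynomial uniquely.
Write P(u) = au^3 + bu^2 + cu + d. Substituting each data point gives a linear system:
  8a + 4b + 2c + d = 25
  27a + 9b + 3c + d = 41
  125a + 25b + 5c + d = 49
  216a + 36b + 6c + d = 29
Solving the system yields a = -1, b = 6, c = 5, d = -1.
So P(u) = -u³ + 6u² + 5u - 1.
Then P(4) = 51.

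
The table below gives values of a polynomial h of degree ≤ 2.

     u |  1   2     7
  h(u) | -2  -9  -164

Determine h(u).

h(u) = -4u^2 + 5u - 3

Using the Lagrange interpolation formula with nodes 1, 2, 7:
  L_0(u) = (u - 2)(u - 7) / 6
  L_1(u) = (u - 1)(u - 7) / -5
  L_2(u) = (u - 1)(u - 2) / 30
Then h(u) = -2·L_0(u) - 9·L_1(u) - 164·L_2(u).
Expanding and collecting terms gives h(u) = -4u² + 5u - 3.
Check: h(7) = -164. ✓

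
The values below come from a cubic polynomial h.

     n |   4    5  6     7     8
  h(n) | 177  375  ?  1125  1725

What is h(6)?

The 4 known points determine the degree-3 polynomial uniquely.
Write h(n) = an^3 + bn^2 + cn + d. Substituting each data point gives a linear system:
  64a + 16b + 4c + d = 177
  125a + 25b + 5c + d = 375
  343a + 49b + 7c + d = 1125
  512a + 64b + 8c + d = 1725
Solving the system yields a = 4, b = -5, c = -1, d = 5.
So h(n) = 4n^3 - 5n^2 - n + 5.
Then h(6) = 683.

683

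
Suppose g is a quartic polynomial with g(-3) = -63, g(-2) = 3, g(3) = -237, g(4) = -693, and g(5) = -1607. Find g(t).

g(t) = -2t^4 - 3t^3 + t^2 - 2t + 3

Write g(t) = at^4 + bt^3 + ct^2 + dt + e. Substituting each data point gives a linear system:
  81a - 27b + 9c - 3d + e = -63
  16a - 8b + 4c - 2d + e = 3
  81a + 27b + 9c + 3d + e = -237
  256a + 64b + 16c + 4d + e = -693
  625a + 125b + 25c + 5d + e = -1607
Solving the system yields a = -2, b = -3, c = 1, d = -2, e = 3.
So g(t) = -2t⁴ - 3t³ + t² - 2t + 3.
Check: g(4) = -693. ✓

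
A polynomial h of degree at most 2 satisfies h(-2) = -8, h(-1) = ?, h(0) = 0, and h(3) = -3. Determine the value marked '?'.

-3

The 3 known points determine the degree-2 polynomial uniquely.
Write h(u) = au^2 + bu + c. Substituting each data point gives a linear system:
  4a - 2b + c = -8
  c = 0
  9a + 3b + c = -3
Solving the system yields a = -1, b = 2, c = 0.
So h(u) = -u² + 2u.
Then h(-1) = -3.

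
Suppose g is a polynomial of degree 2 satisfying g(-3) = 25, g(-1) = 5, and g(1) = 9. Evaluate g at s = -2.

12

Using the Lagrange interpolation formula with nodes -3, -1, 1:
  L_0(s) = (s + 1)(s - 1) / 8
  L_1(s) = (s + 3)(s - 1) / -4
  L_2(s) = (s + 3)(s + 1) / 8
Then g(s) = 25·L_0(s) + 5·L_1(s) + 9·L_2(s).
Expanding and collecting terms gives g(s) = 3s² + 2s + 4.
Evaluating at s = -2: g(-2) = 12.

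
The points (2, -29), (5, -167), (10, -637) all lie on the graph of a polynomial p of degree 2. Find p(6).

-237

Using the Lagrange interpolation formula with nodes 2, 5, 10:
  L_0(n) = (n - 5)(n - 10) / 24
  L_1(n) = (n - 2)(n - 10) / -15
  L_2(n) = (n - 2)(n - 5) / 40
Then p(n) = -29·L_0(n) - 167·L_1(n) - 637·L_2(n).
Expanding and collecting terms gives p(n) = -6n^2 - 4n + 3.
Evaluating at n = 6: p(6) = -237.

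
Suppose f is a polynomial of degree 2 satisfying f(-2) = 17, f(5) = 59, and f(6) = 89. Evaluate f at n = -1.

5

Using the Lagrange interpolation formula with nodes -2, 5, 6:
  L_0(n) = (n - 5)(n - 6) / 56
  L_1(n) = (n + 2)(n - 6) / -7
  L_2(n) = (n + 2)(n - 5) / 8
Then f(n) = 17·L_0(n) + 59·L_1(n) + 89·L_2(n).
Expanding and collecting terms gives f(n) = 3n² - 3n - 1.
Evaluating at n = -1: f(-1) = 5.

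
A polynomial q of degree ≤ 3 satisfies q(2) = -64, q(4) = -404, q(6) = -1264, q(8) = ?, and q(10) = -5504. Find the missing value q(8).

-2884

The 4 known points determine the degree-3 polynomial uniquely.
Write q(t) = at^3 + bt^2 + ct + d. Substituting each data point gives a linear system:
  8a + 4b + 2c + d = -64
  64a + 16b + 4c + d = -404
  216a + 36b + 6c + d = -1264
  1000a + 100b + 10c + d = -5504
Solving the system yields a = -5, b = -5, c = 0, d = -4.
So q(t) = -5t^3 - 5t^2 - 4.
Then q(8) = -2884.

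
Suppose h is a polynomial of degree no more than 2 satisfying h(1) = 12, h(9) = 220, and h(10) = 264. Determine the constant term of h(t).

4

Write h(t) = at^2 + bt + c. Substituting each data point gives a linear system:
  a + b + c = 12
  81a + 9b + c = 220
  100a + 10b + c = 264
Solving the system yields a = 2, b = 6, c = 4.
So h(t) = 2t² + 6t + 4.
The constant term is 4.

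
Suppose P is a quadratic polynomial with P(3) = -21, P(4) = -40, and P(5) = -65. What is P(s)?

P(s) = -3s^2 + 2s

Using the Lagrange interpolation formula with nodes 3, 4, 5:
  L_0(s) = (s - 4)(s - 5) / 2
  L_1(s) = (s - 3)(s - 5) / -1
  L_2(s) = (s - 3)(s - 4) / 2
Then P(s) = -21·L_0(s) - 40·L_1(s) - 65·L_2(s).
Expanding and collecting terms gives P(s) = -3s^2 + 2s.
Check: P(4) = -40. ✓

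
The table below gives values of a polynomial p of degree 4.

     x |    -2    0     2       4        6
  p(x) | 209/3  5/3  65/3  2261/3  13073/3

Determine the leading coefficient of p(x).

Write p(x) = ax^4 + bx^3 + cx^2 + dx + e. Substituting each data point gives a linear system:
  16a - 8b + 4c - 2d + e = 209/3
  e = 5/3
  16a + 8b + 4c + 2d + e = 65/3
  256a + 64b + 16c + 4d + e = 2261/3
  1296a + 216b + 36c + 6d + e = 13073/3
Solving the system yields a = 4, b = -3, c = -5, d = 0, e = 5/3.
So p(x) = 4x^4 - 3x^3 - 5x^2 + 5/3.
The leading coefficient is 4.

4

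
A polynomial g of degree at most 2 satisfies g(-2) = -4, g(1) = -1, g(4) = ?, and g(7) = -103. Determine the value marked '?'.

-34

On equispaced nodes a degree-2 polynomial has vanishing third forward difference, so
  - g(-2) + 3·g(1) - 3·g(4) + g(7) = 0.
Substituting the known values and solving for g(4):
  -3·g(4) = 102
  g(4) = -34.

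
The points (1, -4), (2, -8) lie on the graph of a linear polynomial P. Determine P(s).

P(s) = -4s

Write P(s) = as + b. Substituting each data point gives a linear system:
  a + b = -4
  2a + b = -8
Solving the system yields a = -4, b = 0.
So P(s) = -4s.
Check: P(2) = -8. ✓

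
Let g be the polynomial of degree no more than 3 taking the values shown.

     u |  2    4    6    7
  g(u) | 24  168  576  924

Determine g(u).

g(u) = 3u^3 - 3u^2 + 6u

Write g(u) = au^3 + bu^2 + cu + d. Substituting each data point gives a linear system:
  8a + 4b + 2c + d = 24
  64a + 16b + 4c + d = 168
  216a + 36b + 6c + d = 576
  343a + 49b + 7c + d = 924
Solving the system yields a = 3, b = -3, c = 6, d = 0.
So g(u) = 3u³ - 3u² + 6u.
Check: g(2) = 24. ✓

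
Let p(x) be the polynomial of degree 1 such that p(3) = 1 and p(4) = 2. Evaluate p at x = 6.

Using the Lagrange interpolation formula with nodes 3, 4:
  L_0(x) = (x - 4) / -1
  L_1(x) = (x - 3) / 1
Then p(x) = 1·L_0(x) + 2·L_1(x).
Expanding and collecting terms gives p(x) = x - 2.
Evaluating at x = 6: p(6) = 4.

4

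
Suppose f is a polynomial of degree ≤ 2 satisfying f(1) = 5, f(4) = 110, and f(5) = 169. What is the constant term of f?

-6

Write f(x) = ax^2 + bx + c. Substituting each data point gives a linear system:
  a + b + c = 5
  16a + 4b + c = 110
  25a + 5b + c = 169
Solving the system yields a = 6, b = 5, c = -6.
So f(x) = 6x^2 + 5x - 6.
The constant term is -6.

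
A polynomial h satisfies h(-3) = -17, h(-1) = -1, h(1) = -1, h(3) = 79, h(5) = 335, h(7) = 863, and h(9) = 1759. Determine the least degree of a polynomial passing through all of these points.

Forward differences of the values at s = -3, -1, 1, 3, 5, 7, 9:
  h  : -17  -1  -1  79  335  863  1759
  Δ  : 16  0  80  256  528  896
  Δ^2: -16  80  176  272  368
  Δ^3: 96  96  96  96
  Δ^4: 0  0  0
  Δ^5: 0  0
  Δ^6: 0
The third differences are constant (96) and nonzero, while all higher differences vanish, so the minimal degree is 3.

3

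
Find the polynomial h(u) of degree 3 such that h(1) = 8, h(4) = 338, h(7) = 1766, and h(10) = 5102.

Write h(u) = au^3 + bu^2 + cu + d. Substituting each data point gives a linear system:
  a + b + c + d = 8
  64a + 16b + 4c + d = 338
  343a + 49b + 7c + d = 1766
  1000a + 100b + 10c + d = 5102
Solving the system yields a = 5, b = 1, c = 0, d = 2.
So h(u) = 5u³ + u² + 2.
Check: h(1) = 8. ✓

h(u) = 5u^3 + u^2 + 2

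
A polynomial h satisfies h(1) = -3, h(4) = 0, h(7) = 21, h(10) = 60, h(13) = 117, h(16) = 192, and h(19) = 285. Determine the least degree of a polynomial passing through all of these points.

Forward differences of the values at s = 1, 4, 7, 10, 13, 16, 19:
  h  : -3  0  21  60  117  192  285
  Δ  : 3  21  39  57  75  93
  Δ^2: 18  18  18  18  18
  Δ^3: 0  0  0  0
  Δ^4: 0  0  0
  Δ^5: 0  0
  Δ^6: 0
The second differences are constant (18) and nonzero, while all higher differences vanish, so the minimal degree is 2.

2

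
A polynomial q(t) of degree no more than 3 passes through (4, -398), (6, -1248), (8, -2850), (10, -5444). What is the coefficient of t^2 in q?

Write q(t) = at^3 + bt^2 + ct + d. Substituting each data point gives a linear system:
  64a + 16b + 4c + d = -398
  216a + 36b + 6c + d = -1248
  512a + 64b + 8c + d = -2850
  1000a + 100b + 10c + d = -5444
Solving the system yields a = -5, b = -4, c = -5, d = 6.
So q(t) = -5t^3 - 4t^2 - 5t + 6.
The coefficient of t^2 is -4.

-4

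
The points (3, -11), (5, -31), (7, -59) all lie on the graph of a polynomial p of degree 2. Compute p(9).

Using the Lagrange interpolation formula with nodes 3, 5, 7:
  L_0(u) = (u - 5)(u - 7) / 8
  L_1(u) = (u - 3)(u - 7) / -4
  L_2(u) = (u - 3)(u - 5) / 8
Then p(u) = -11·L_0(u) - 31·L_1(u) - 59·L_2(u).
Expanding and collecting terms gives p(u) = -u^2 - 2u + 4.
Evaluating at u = 9: p(9) = -95.

-95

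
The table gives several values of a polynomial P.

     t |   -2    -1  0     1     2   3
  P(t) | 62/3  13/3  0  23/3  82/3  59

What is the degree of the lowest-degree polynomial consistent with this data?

2

Forward differences of the values at t = -2, -1, 0, 1, 2, 3:
  P  : 62/3  13/3  0  23/3  82/3  59
  Δ  : -49/3  -13/3  23/3  59/3  95/3
  Δ^2: 12  12  12  12
  Δ^3: 0  0  0
  Δ^4: 0  0
  Δ^5: 0
The second differences are constant (12) and nonzero, while all higher differences vanish, so the minimal degree is 2.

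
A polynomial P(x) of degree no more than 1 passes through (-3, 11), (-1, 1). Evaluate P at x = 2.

-14

Write P(x) = ax + b. Substituting each data point gives a linear system:
  -3a + b = 11
  -a + b = 1
Solving the system yields a = -5, b = -4.
So P(x) = -5x - 4.
Then P(2) = -14.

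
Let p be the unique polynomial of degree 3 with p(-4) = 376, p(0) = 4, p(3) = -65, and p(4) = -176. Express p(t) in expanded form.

p(t) = -4t^3 + 6t^2 - 5t + 4

Write p(t) = at^3 + bt^2 + ct + d. Substituting each data point gives a linear system:
  -64a + 16b - 4c + d = 376
  d = 4
  27a + 9b + 3c + d = -65
  64a + 16b + 4c + d = -176
Solving the system yields a = -4, b = 6, c = -5, d = 4.
So p(t) = -4t³ + 6t² - 5t + 4.
Check: p(4) = -176. ✓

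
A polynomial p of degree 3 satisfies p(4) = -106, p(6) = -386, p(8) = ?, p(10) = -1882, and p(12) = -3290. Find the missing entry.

On equispaced nodes a degree-3 polynomial has vanishing fourth forward difference, so
  p(4) - 4·p(6) + 6·p(8) - 4·p(10) + p(12) = 0.
Substituting the known values and solving for p(8):
  6·p(8) = -5676
  p(8) = -946.

-946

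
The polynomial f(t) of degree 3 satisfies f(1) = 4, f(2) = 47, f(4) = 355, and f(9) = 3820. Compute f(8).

2699

Using the Lagrange interpolation formula with nodes 1, 2, 4, 9:
  L_0(t) = (t - 2)(t - 4)(t - 9) / -24
  L_1(t) = (t - 1)(t - 4)(t - 9) / 14
  L_2(t) = (t - 1)(t - 2)(t - 9) / -30
  L_3(t) = (t - 1)(t - 2)(t - 4) / 280
Then f(t) = 4·L_0(t) + 47·L_1(t) + 355·L_2(t) + 3820·L_3(t).
Expanding and collecting terms gives f(t) = 5t³ + 2t² + 2t - 5.
Evaluating at t = 8: f(8) = 2699.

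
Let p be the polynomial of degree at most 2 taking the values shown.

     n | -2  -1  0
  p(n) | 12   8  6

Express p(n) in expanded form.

Using the Lagrange interpolation formula with nodes -2, -1, 0:
  L_0(n) = (n + 1)n / 2
  L_1(n) = (n + 2)n / -1
  L_2(n) = (n + 2)(n + 1) / 2
Then p(n) = 12·L_0(n) + 8·L_1(n) + 6·L_2(n).
Expanding and collecting terms gives p(n) = n^2 - n + 6.
Check: p(0) = 6. ✓

p(n) = n^2 - n + 6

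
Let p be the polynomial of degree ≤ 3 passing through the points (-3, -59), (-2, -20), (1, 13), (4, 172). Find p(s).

p(s) = 2s^3 + s^2 + 6s + 4

Write p(s) = as^3 + bs^2 + cs + d. Substituting each data point gives a linear system:
  -27a + 9b - 3c + d = -59
  -8a + 4b - 2c + d = -20
  a + b + c + d = 13
  64a + 16b + 4c + d = 172
Solving the system yields a = 2, b = 1, c = 6, d = 4.
So p(s) = 2s^3 + s^2 + 6s + 4.
Check: p(-2) = -20. ✓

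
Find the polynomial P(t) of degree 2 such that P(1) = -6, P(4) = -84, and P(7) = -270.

P(t) = -6t^2 + 4t - 4

Using the Lagrange interpolation formula with nodes 1, 4, 7:
  L_0(t) = (t - 4)(t - 7) / 18
  L_1(t) = (t - 1)(t - 7) / -9
  L_2(t) = (t - 1)(t - 4) / 18
Then P(t) = -6·L_0(t) - 84·L_1(t) - 270·L_2(t).
Expanding and collecting terms gives P(t) = -6t^2 + 4t - 4.
Check: P(4) = -84. ✓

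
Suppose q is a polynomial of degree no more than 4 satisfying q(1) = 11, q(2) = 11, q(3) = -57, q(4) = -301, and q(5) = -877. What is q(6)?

-1989

Forward differences of the values at t = 1, 2, 3, 4, 5:
  q  : 11  11  -57  -301  -877
  Δ  : 0  -68  -244  -576
  Δ^2: -68  -176  -332
  Δ^3: -108  -156
  Δ^4: -48
The fourth differences are constant, confirming degree 4.
Interpolating (Newton forward form) and evaluating at t = 6 gives q(6) = -1989.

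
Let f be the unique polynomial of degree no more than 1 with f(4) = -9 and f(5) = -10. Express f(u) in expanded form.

f(u) = -u - 5

Using the Lagrange interpolation formula with nodes 4, 5:
  L_0(u) = (u - 5) / -1
  L_1(u) = (u - 4) / 1
Then f(u) = -9·L_0(u) - 10·L_1(u).
Expanding and collecting terms gives f(u) = -u - 5.
Check: f(5) = -10. ✓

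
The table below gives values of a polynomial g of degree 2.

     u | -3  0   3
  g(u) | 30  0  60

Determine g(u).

Using the Lagrange interpolation formula with nodes -3, 0, 3:
  L_0(u) = u(u - 3) / 18
  L_1(u) = (u + 3)(u - 3) / -9
  L_2(u) = (u + 3)u / 18
Then g(u) = 30·L_0(u) + 0·L_1(u) + 60·L_2(u).
Expanding and collecting terms gives g(u) = 5u^2 + 5u.
Check: g(-3) = 30. ✓

g(u) = 5u^2 + 5u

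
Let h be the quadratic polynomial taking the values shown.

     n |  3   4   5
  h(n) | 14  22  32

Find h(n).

Write h(n) = an^2 + bn + c. Substituting each data point gives a linear system:
  9a + 3b + c = 14
  16a + 4b + c = 22
  25a + 5b + c = 32
Solving the system yields a = 1, b = 1, c = 2.
So h(n) = n^2 + n + 2.
Check: h(5) = 32. ✓

h(n) = n^2 + n + 2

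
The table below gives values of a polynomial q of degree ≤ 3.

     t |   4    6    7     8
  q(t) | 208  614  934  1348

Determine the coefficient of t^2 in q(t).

5

Write q(t) = at^3 + bt^2 + ct + d. Substituting each data point gives a linear system:
  64a + 16b + 4c + d = 208
  216a + 36b + 6c + d = 614
  343a + 49b + 7c + d = 934
  512a + 64b + 8c + d = 1348
Solving the system yields a = 2, b = 5, c = 1, d = -4.
So q(t) = 2t³ + 5t² + t - 4.
The coefficient of t^2 is 5.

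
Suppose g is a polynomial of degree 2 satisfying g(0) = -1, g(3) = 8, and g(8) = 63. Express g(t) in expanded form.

g(t) = t^2 - 1

Write g(t) = at^2 + bt + c. Substituting each data point gives a linear system:
  c = -1
  9a + 3b + c = 8
  64a + 8b + c = 63
Solving the system yields a = 1, b = 0, c = -1.
So g(t) = t^2 - 1.
Check: g(0) = -1. ✓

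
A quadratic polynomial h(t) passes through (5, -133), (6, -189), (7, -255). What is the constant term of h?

-3

Write h(t) = at^2 + bt + c. Substituting each data point gives a linear system:
  25a + 5b + c = -133
  36a + 6b + c = -189
  49a + 7b + c = -255
Solving the system yields a = -5, b = -1, c = -3.
So h(t) = -5t^2 - t - 3.
The constant term is -3.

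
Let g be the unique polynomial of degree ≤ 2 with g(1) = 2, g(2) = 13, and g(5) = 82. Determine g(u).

g(u) = 3u^2 + 2u - 3

Using the Lagrange interpolation formula with nodes 1, 2, 5:
  L_0(u) = (u - 2)(u - 5) / 4
  L_1(u) = (u - 1)(u - 5) / -3
  L_2(u) = (u - 1)(u - 2) / 12
Then g(u) = 2·L_0(u) + 13·L_1(u) + 82·L_2(u).
Expanding and collecting terms gives g(u) = 3u² + 2u - 3.
Check: g(2) = 13. ✓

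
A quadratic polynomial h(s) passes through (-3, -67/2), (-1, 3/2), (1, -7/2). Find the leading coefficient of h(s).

Write h(s) = as^2 + bs + c. Substituting each data point gives a linear system:
  9a - 3b + c = -67/2
  a - b + c = 3/2
  a + b + c = -7/2
Solving the system yields a = -5, b = -5/2, c = 4.
So h(s) = -5s^2 - (5/2)s + 4.
The leading coefficient is -5.

-5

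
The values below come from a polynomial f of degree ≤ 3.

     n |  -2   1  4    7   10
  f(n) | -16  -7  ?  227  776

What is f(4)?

20

The 4 known points determine the degree-3 polynomial uniquely.
Write f(n) = an^3 + bn^2 + cn + d. Substituting each data point gives a linear system:
  -8a + 4b - 2c + d = -16
  a + b + c + d = -7
  343a + 49b + 7c + d = 227
  1000a + 100b + 10c + d = 776
Solving the system yields a = 1, b = -2, c = -2, d = -4.
So f(n) = n^3 - 2n^2 - 2n - 4.
Then f(4) = 20.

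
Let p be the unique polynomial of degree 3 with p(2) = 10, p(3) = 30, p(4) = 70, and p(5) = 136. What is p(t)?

p(t) = t^3 + t^2 - 4t + 6

Write p(t) = at^3 + bt^2 + ct + d. Substituting each data point gives a linear system:
  8a + 4b + 2c + d = 10
  27a + 9b + 3c + d = 30
  64a + 16b + 4c + d = 70
  125a + 25b + 5c + d = 136
Solving the system yields a = 1, b = 1, c = -4, d = 6.
So p(t) = t^3 + t^2 - 4t + 6.
Check: p(3) = 30. ✓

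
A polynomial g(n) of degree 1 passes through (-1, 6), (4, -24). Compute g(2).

Using the Lagrange interpolation formula with nodes -1, 4:
  L_0(n) = (n - 4) / -5
  L_1(n) = (n + 1) / 5
Then g(n) = 6·L_0(n) - 24·L_1(n).
Expanding and collecting terms gives g(n) = -6n.
Evaluating at n = 2: g(2) = -12.

-12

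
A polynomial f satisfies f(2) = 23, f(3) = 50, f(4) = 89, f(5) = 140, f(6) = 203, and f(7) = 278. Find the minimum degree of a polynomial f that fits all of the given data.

Forward differences of the values at s = 2, 3, 4, 5, 6, 7:
  f  : 23  50  89  140  203  278
  Δ  : 27  39  51  63  75
  Δ^2: 12  12  12  12
  Δ^3: 0  0  0
  Δ^4: 0  0
  Δ^5: 0
The second differences are constant (12) and nonzero, while all higher differences vanish, so the minimal degree is 2.

2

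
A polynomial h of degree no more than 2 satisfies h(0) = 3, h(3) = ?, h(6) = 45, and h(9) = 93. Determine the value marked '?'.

15

The 3 known points determine the degree-2 polynomial uniquely.
Write h(t) = at^2 + bt + c. Substituting each data point gives a linear system:
  c = 3
  36a + 6b + c = 45
  81a + 9b + c = 93
Solving the system yields a = 1, b = 1, c = 3.
So h(t) = t² + t + 3.
Then h(3) = 15.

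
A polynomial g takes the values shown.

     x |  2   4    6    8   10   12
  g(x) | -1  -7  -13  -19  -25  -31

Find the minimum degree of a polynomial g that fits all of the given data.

1

Forward differences of the values at x = 2, 4, 6, 8, 10, 12:
  g  : -1  -7  -13  -19  -25  -31
  Δ  : -6  -6  -6  -6  -6
  Δ^2: 0  0  0  0
  Δ^3: 0  0  0
  Δ^4: 0  0
  Δ^5: 0
The first differences are constant (-6) and nonzero, while all higher differences vanish, so the minimal degree is 1.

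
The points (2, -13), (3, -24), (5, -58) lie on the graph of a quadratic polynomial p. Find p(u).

Write p(u) = au^2 + bu + c. Substituting each data point gives a linear system:
  4a + 2b + c = -13
  9a + 3b + c = -24
  25a + 5b + c = -58
Solving the system yields a = -2, b = -1, c = -3.
So p(u) = -2u^2 - u - 3.
Check: p(5) = -58. ✓

p(u) = -2u^2 - u - 3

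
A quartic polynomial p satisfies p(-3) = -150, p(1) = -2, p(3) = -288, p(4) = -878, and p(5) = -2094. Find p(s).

Using the Lagrange interpolation formula with nodes -3, 1, 3, 4, 5:
  L_0(s) = (s - 1)(s - 3)(s - 4)(s - 5) / 1344
  L_1(s) = (s + 3)(s - 3)(s - 4)(s - 5) / -96
  L_2(s) = (s + 3)(s - 1)(s - 4)(s - 5) / 24
  L_3(s) = (s + 3)(s - 1)(s - 3)(s - 5) / -21
  L_4(s) = (s + 3)(s - 1)(s - 3)(s - 4) / 64
Then p(s) = -150·L_0(s) - 2·L_1(s) - 288·L_2(s) - 878·L_3(s) - 2094·L_4(s).
Expanding and collecting terms gives p(s) = -3s^4 - 2s^3 + 2s^2 - 5s + 6.
Check: p(-3) = -150. ✓

p(s) = -3s^4 - 2s^3 + 2s^2 - 5s + 6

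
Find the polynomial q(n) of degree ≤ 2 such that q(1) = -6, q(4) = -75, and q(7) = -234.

q(n) = -5n^2 + 2n - 3

Write q(n) = an^2 + bn + c. Substituting each data point gives a linear system:
  a + b + c = -6
  16a + 4b + c = -75
  49a + 7b + c = -234
Solving the system yields a = -5, b = 2, c = -3.
So q(n) = -5n^2 + 2n - 3.
Check: q(4) = -75. ✓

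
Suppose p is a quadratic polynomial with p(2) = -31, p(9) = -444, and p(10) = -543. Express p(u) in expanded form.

p(u) = -5u^2 - 4u - 3

Write p(u) = au^2 + bu + c. Substituting each data point gives a linear system:
  4a + 2b + c = -31
  81a + 9b + c = -444
  100a + 10b + c = -543
Solving the system yields a = -5, b = -4, c = -3.
So p(u) = -5u^2 - 4u - 3.
Check: p(2) = -31. ✓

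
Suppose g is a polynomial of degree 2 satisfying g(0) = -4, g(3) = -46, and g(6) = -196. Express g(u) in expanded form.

Write g(u) = au^2 + bu + c. Substituting each data point gives a linear system:
  c = -4
  9a + 3b + c = -46
  36a + 6b + c = -196
Solving the system yields a = -6, b = 4, c = -4.
So g(u) = -6u^2 + 4u - 4.
Check: g(0) = -4. ✓

g(u) = -6u^2 + 4u - 4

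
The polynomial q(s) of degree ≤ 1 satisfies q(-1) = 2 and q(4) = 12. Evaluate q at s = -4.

-4

Using the Lagrange interpolation formula with nodes -1, 4:
  L_0(s) = (s - 4) / -5
  L_1(s) = (s + 1) / 5
Then q(s) = 2·L_0(s) + 12·L_1(s).
Expanding and collecting terms gives q(s) = 2s + 4.
Evaluating at s = -4: q(-4) = -4.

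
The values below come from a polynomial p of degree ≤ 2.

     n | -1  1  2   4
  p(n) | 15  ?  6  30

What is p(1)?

3

The 3 known points determine the degree-2 polynomial uniquely.
Write p(n) = an^2 + bn + c. Substituting each data point gives a linear system:
  a - b + c = 15
  4a + 2b + c = 6
  16a + 4b + c = 30
Solving the system yields a = 3, b = -6, c = 6.
So p(n) = 3n^2 - 6n + 6.
Then p(1) = 3.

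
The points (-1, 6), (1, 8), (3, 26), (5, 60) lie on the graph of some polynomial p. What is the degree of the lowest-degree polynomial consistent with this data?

2

Forward differences of the values at x = -1, 1, 3, 5:
  p  : 6  8  26  60
  Δ  : 2  18  34
  Δ^2: 16  16
  Δ^3: 0
The second differences are constant (16) and nonzero, while all higher differences vanish, so the minimal degree is 2.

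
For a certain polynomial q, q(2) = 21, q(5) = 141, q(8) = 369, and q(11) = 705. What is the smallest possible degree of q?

Forward differences of the values at t = 2, 5, 8, 11:
  q  : 21  141  369  705
  Δ  : 120  228  336
  Δ^2: 108  108
  Δ^3: 0
The second differences are constant (108) and nonzero, while all higher differences vanish, so the minimal degree is 2.

2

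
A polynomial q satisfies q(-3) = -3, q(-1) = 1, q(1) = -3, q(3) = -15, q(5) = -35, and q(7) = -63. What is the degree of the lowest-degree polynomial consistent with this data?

Forward differences of the values at x = -3, -1, 1, 3, 5, 7:
  q  : -3  1  -3  -15  -35  -63
  Δ  : 4  -4  -12  -20  -28
  Δ^2: -8  -8  -8  -8
  Δ^3: 0  0  0
  Δ^4: 0  0
  Δ^5: 0
The second differences are constant (-8) and nonzero, while all higher differences vanish, so the minimal degree is 2.

2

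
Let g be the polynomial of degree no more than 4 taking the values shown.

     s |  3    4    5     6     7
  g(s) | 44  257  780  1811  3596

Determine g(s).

Write g(s) = as^4 + bs^3 + cs^2 + ds + e. Substituting each data point gives a linear system:
  81a + 27b + 9c + 3d + e = 44
  256a + 64b + 16c + 4d + e = 257
  625a + 125b + 25c + 5d + e = 780
  1296a + 216b + 36c + 6d + e = 1811
  2401a + 343b + 49c + 7d + e = 3596
Solving the system yields a = 2, b = -3, c = -3, d = -5, e = 5.
So g(s) = 2s⁴ - 3s³ - 3s² - 5s + 5.
Check: g(6) = 1811. ✓

g(s) = 2s^4 - 3s^3 - 3s^2 - 5s + 5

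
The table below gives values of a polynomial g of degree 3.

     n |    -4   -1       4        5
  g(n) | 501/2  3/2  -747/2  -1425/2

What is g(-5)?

1035/2

Write g(n) = an^3 + bn^2 + cn + d. Substituting each data point gives a linear system:
  -64a + 16b - 4c + d = 501/2
  -a + b - c + d = 3/2
  64a + 16b + 4c + d = -747/2
  125a + 25b + 5c + d = -1425/2
Solving the system yields a = -5, b = -4, c = 2, d = 5/2.
So g(n) = -5n³ - 4n² + 2n + 5/2.
Then g(-5) = 1035/2.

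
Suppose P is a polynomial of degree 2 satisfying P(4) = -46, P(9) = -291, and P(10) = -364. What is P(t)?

P(t) = -4t^2 + 3t + 6

Using the Lagrange interpolation formula with nodes 4, 9, 10:
  L_0(t) = (t - 9)(t - 10) / 30
  L_1(t) = (t - 4)(t - 10) / -5
  L_2(t) = (t - 4)(t - 9) / 6
Then P(t) = -46·L_0(t) - 291·L_1(t) - 364·L_2(t).
Expanding and collecting terms gives P(t) = -4t^2 + 3t + 6.
Check: P(4) = -46. ✓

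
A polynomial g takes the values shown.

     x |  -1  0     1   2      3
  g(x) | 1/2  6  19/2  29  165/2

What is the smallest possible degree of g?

3

Forward differences of the values at x = -1, 0, 1, 2, 3:
  g  : 1/2  6  19/2  29  165/2
  Δ  : 11/2  7/2  39/2  107/2
  Δ^2: -2  16  34
  Δ^3: 18  18
  Δ^4: 0
The third differences are constant (18) and nonzero, while all higher differences vanish, so the minimal degree is 3.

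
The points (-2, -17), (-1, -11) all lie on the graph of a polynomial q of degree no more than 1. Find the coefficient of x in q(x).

Write q(x) = ax + b. Substituting each data point gives a linear system:
  -2a + b = -17
  -a + b = -11
Solving the system yields a = 6, b = -5.
So q(x) = 6x - 5.
The leading coefficient is 6.

6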